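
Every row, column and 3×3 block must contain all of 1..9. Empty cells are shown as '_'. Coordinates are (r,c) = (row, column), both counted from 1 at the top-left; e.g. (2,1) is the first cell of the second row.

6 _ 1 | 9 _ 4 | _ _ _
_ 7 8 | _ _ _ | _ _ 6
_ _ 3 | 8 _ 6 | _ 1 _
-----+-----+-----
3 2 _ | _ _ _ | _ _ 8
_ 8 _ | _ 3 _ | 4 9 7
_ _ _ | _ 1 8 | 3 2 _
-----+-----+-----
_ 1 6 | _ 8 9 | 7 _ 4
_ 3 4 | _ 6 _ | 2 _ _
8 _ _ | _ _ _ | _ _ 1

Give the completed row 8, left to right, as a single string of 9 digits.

(1,2) = 5: row 1 has {1,4,6,9}; col 2 has {1,2,3,7,8}; box has {1,3,6,7,8} → only 5 remains.
(1,7) = 8: row 1 has {1,4,5,6,9}; col 7 has {2,3,4,7}; box has {1,6} → only 8 remains.
(5,3) = 5: row 5 has {3,4,7,8,9}; col 3 has {1,3,4,6,8}; box has {2,3,8} → only 5 remains.
(5,6) = 2: row 5 has {3,4,5,7,8,9}; col 6 has {4,6,8,9}; box has {1,3,8} → only 2 remains.
(6,9) = 5: row 6 has {1,2,3,8}; col 9 has {1,4,6,7,8}; box has {2,3,4,7,8,9} → only 5 remains.
(8,9) = 9: row 8 has {2,3,4,6}; col 9 has {1,4,5,6,7,8}; box has {1,2,4,7} → only 9 remains.
(9,2) = 9: row 9 has {1,8}; col 2 has {1,2,3,5,7,8}; box has {1,3,4,6,8} → only 9 remains.
(3,2) = 4: row 3 has {1,3,6,8}; col 2 has {1,2,3,5,7,8,9}; box has {1,3,5,6,7,8} → only 4 remains.
(3,9) = 2: row 3 has {1,3,4,6,8}; col 9 has {1,4,5,6,7,8,9}; box has {1,6,8} → only 2 remains.
(4,8) = 6: row 4 has {2,3,8}; col 8 has {1,2,9}; box has {2,3,4,5,7,8,9} → only 6 remains.
(5,1) = 1: row 5 has {2,3,4,5,7,8,9}; col 1 has {3,6,8}; box has {2,3,5,8} → only 1 remains.
(5,4) = 6: row 5 has {1,2,3,4,5,7,8,9}; col 4 has {8,9}; box has {1,2,3,8} → only 6 remains.
(6,2) = 6: row 6 has {1,2,3,5,8}; col 2 has {1,2,3,4,5,7,8,9}; box has {1,2,3,5,8} → only 6 remains.
(1,9) = 3: row 1 has {1,4,5,6,8,9}; col 9 has {1,2,4,5,6,7,8,9}; box has {1,2,6,8} → only 3 remains.
(3,1) = 9: row 3 has {1,2,3,4,6,8}; col 1 has {1,3,6,8}; box has {1,3,4,5,6,7,8} → only 9 remains.
(3,7) = 5: row 3 has {1,2,3,4,6,8,9}; col 7 has {2,3,4,7,8}; box has {1,2,3,6,8} → only 5 remains.
(4,7) = 1: row 4 has {2,3,6,8}; col 7 has {2,3,4,5,7,8}; box has {2,3,4,5,6,7,8,9} → only 1 remains.
(9,7) = 6: row 9 has {1,8,9}; col 7 has {1,2,3,4,5,7,8}; box has {1,2,4,7,9} → only 6 remains.
(1,8) = 7: row 1 has {1,3,4,5,6,8,9}; col 8 has {1,2,6,9}; box has {1,2,3,5,6,8} → only 7 remains.
(2,1) = 2: row 2 has {6,7,8}; col 1 has {1,3,6,8,9}; box has {1,3,4,5,6,7,8,9} → only 2 remains.
(2,5) = 5: row 2 has {2,6,7,8}; col 5 has {1,3,6,8}; box has {4,6,8,9} → only 5 remains.
(2,7) = 9: row 2 has {2,5,6,7,8}; col 7 has {1,2,3,4,5,6,7,8}; box has {1,2,3,5,6,7,8} → only 9 remains.
(2,8) = 4: row 2 has {2,5,6,7,8,9}; col 8 has {1,2,6,7,9}; box has {1,2,3,5,6,7,8,9} → only 4 remains.
(3,5) = 7: row 3 has {1,2,3,4,5,6,8,9}; col 5 has {1,3,5,6,8}; box has {4,5,6,8,9} → only 7 remains.
(7,1) = 5: row 7 has {1,4,6,7,8,9}; col 1 has {1,2,3,6,8,9}; box has {1,3,4,6,8,9} → only 5 remains.
(7,8) = 3: row 7 has {1,4,5,6,7,8,9}; col 8 has {1,2,4,6,7,9}; box has {1,2,4,6,7,9} → only 3 remains.
(8,1) = 7: row 8 has {2,3,4,6,9}; col 1 has {1,2,3,5,6,8,9}; box has {1,3,4,5,6,8,9} → only 7 remains.
(9,3) = 2: row 9 has {1,6,8,9}; col 3 has {1,3,4,5,6,8}; box has {1,3,4,5,6,7,8,9} → only 2 remains.
(9,5) = 4: row 9 has {1,2,6,8,9}; col 5 has {1,3,5,6,7,8}; box has {6,8,9} → only 4 remains.
(9,8) = 5: row 9 has {1,2,4,6,8,9}; col 8 has {1,2,3,4,6,7,9}; box has {1,2,3,4,6,7,9} → only 5 remains.
(1,5) = 2: row 1 has {1,3,4,5,6,7,8,9}; col 5 has {1,3,4,5,6,7,8}; box has {4,5,6,7,8,9} → only 2 remains.
(4,5) = 9: row 4 has {1,2,3,6,8}; col 5 has {1,2,3,4,5,6,7,8}; box has {1,2,3,6,8} → only 9 remains.
(6,1) = 4: row 6 has {1,2,3,5,6,8}; col 1 has {1,2,3,5,6,7,8,9}; box has {1,2,3,5,6,8} → only 4 remains.
(6,4) = 7: row 6 has {1,2,3,4,5,6,8}; col 4 has {6,8,9}; box has {1,2,3,6,8,9} → only 7 remains.
(7,4) = 2: row 7 has {1,3,4,5,6,7,8,9}; col 4 has {6,7,8,9}; box has {4,6,8,9} → only 2 remains.
(8,8) = 8: row 8 has {2,3,4,6,7,9}; col 8 has {1,2,3,4,5,6,7,9}; box has {1,2,3,4,5,6,7,9} → only 8 remains.
(9,4) = 3: row 9 has {1,2,4,5,6,8,9}; col 4 has {2,6,7,8,9}; box has {2,4,6,8,9} → only 3 remains.
(9,6) = 7: row 9 has {1,2,3,4,5,6,8,9}; col 6 has {2,4,6,8,9}; box has {2,3,4,6,8,9} → only 7 remains.
(2,4) = 1: row 2 has {2,4,5,6,7,8,9}; col 4 has {2,3,6,7,8,9}; box has {2,4,5,6,7,8,9} → only 1 remains.
(2,6) = 3: row 2 has {1,2,4,5,6,7,8,9}; col 6 has {2,4,6,7,8,9}; box has {1,2,4,5,6,7,8,9} → only 3 remains.
(4,3) = 7: row 4 has {1,2,3,6,8,9}; col 3 has {1,2,3,4,5,6,8}; box has {1,2,3,4,5,6,8} → only 7 remains.
(4,6) = 5: row 4 has {1,2,3,6,7,8,9}; col 6 has {2,3,4,6,7,8,9}; box has {1,2,3,6,7,8,9} → only 5 remains.
(6,3) = 9: row 6 has {1,2,3,4,5,6,7,8}; col 3 has {1,2,3,4,5,6,7,8}; box has {1,2,3,4,5,6,7,8} → only 9 remains.
(8,4) = 5: row 8 has {2,3,4,6,7,8,9}; col 4 has {1,2,3,6,7,8,9}; box has {2,3,4,6,7,8,9} → only 5 remains.
(8,6) = 1: row 8 has {2,3,4,5,6,7,8,9}; col 6 has {2,3,4,5,6,7,8,9}; box has {2,3,4,5,6,7,8,9} → only 1 remains.

734561289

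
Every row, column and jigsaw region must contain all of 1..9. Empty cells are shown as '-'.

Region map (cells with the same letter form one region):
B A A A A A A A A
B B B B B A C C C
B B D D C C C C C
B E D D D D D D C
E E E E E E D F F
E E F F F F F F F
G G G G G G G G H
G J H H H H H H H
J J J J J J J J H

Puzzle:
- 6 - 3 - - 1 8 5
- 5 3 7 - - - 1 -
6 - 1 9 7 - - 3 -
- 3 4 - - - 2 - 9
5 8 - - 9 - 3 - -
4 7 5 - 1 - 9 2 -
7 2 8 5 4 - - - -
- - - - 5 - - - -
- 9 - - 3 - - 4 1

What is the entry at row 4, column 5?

6

row 1, column 5 = 2: row 1 has {1,3,5,6,8}; col 5 has {1,3,4,5,7,9}; region has {1,3,5,6,8} → only 2 remains.
row 2, column 5 = 8: row 2 has {1,3,5,7}; col 5 has {1,2,3,4,5,7,9}; region has {3,5,6,7} → only 8 remains.
row 3, column 2 = 4: row 3 has {1,3,6,7,9}; col 2 has {2,3,5,6,7,8,9}; region has {3,5,6,7,8} → only 4 remains.
row 4, column 1 = 1: row 4 has {2,3,4,9}; col 1 has {4,5,6,7}; region has {3,4,5,6,7,8} → only 1 remains.
row 4, column 5 = 6: row 4 has {1,2,3,4,9}; col 5 has {1,2,3,4,5,7,8,9}; region has {1,2,3,4,9} → only 6 remains.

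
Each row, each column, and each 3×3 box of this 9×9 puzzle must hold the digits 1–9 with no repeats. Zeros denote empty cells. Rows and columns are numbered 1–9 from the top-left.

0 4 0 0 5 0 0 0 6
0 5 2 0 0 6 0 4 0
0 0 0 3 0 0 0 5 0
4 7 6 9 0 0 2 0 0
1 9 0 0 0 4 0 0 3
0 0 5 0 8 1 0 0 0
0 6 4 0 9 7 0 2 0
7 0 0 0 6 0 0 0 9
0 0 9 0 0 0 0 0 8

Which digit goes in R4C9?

1

R4C5 = 3: row 4 has {2,4,6,7,9}; col 5 has {5,6,8,9}; box has {1,4,8,9} → only 3 remains.
R4C6 = 5: row 4 has {2,3,4,6,7,9}; col 6 has {1,4,6,7}; box has {1,3,4,8,9} → only 5 remains.
R4C9 = 1: row 4 has {2,3,4,5,6,7,9}; col 9 has {3,6,8,9}; box has {2,3} → only 1 remains.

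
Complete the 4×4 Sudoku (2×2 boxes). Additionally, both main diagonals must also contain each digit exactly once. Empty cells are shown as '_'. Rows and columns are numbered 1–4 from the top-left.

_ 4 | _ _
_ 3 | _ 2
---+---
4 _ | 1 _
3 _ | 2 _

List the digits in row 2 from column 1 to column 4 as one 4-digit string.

r1c1 = 2: row 1 has {4}; col 1 has {3,4}; box has {3,4}; main diagonal has {1,3} → only 2 remains.
r1c3 = 3: row 1 has {2,4}; col 3 has {1,2}; box has {2} → only 3 remains.
r1c4 = 1: row 1 has {2,3,4}; col 4 has {2}; box has {2,3}; anti-diagonal has {3} → only 1 remains.
r2c1 = 1: row 2 has {2,3}; col 1 has {2,3,4}; box has {2,3,4} → only 1 remains.
r2c3 = 4: row 2 has {1,2,3}; col 3 has {1,2,3}; box has {1,2,3}; anti-diagonal has {1,3} → only 4 remains.

1342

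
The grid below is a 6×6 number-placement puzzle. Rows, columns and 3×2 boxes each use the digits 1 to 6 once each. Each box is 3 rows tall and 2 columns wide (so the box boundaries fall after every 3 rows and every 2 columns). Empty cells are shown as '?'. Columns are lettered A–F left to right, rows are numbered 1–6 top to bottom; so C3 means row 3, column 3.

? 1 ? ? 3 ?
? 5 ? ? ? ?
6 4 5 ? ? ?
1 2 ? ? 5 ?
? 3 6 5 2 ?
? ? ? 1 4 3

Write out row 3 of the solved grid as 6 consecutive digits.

A1 = 2: row 1 has {1,3}; col 1 has {1,6}; box has {1,4,5,6} → only 2 remains.
C1 = 4: row 1 has {1,2,3}; col 3 has {5,6}; box has {5} → only 4 remains.
D1 = 6: row 1 has {1,2,3,4}; col 4 has {1,5}; box has {4,5} → only 6 remains.
F1 = 5: row 1 has {1,2,3,4,6}; col 6 has {3}; box has {3} → only 5 remains.
A2 = 3: row 2 has {5}; col 1 has {1,2,6}; box has {1,2,4,5,6} → only 3 remains.
D2 = 2: row 2 has {3,5}; col 4 has {1,5,6}; box has {4,5,6} → only 2 remains.
D3 = 3: row 3 has {4,5,6}; col 4 has {1,2,5,6}; box has {2,4,5,6} → only 3 remains.
E3 = 1: row 3 has {3,4,5,6}; col 5 has {2,3,4,5}; box has {3,5} → only 1 remains.
F3 = 2: row 3 has {1,3,4,5,6}; col 6 has {3,5}; box has {1,3,5} → only 2 remains.

645312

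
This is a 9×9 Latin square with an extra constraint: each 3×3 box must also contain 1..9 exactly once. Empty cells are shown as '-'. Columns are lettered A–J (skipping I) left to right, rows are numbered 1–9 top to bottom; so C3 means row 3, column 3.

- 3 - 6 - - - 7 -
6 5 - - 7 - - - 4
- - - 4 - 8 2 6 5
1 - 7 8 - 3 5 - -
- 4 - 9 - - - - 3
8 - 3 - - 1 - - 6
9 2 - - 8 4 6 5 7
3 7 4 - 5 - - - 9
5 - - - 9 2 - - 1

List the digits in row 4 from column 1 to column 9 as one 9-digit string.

J1 = 8: row 1 has {3,6,7}; col 9 has {1,3,4,5,6,7,9}; box has {2,4,5,6,7} → only 8 remains.
F2 = 9: row 2 has {4,5,6,7}; col 6 has {1,2,3,4,8}; box has {4,6,7,8} → only 9 remains.
A3 = 7: row 3 has {2,4,5,6,8}; col 1 has {1,3,5,6,8,9}; box has {3,5,6} → only 7 remains.
J4 = 2: row 4 has {1,3,5,7,8}; col 9 has {1,3,4,5,6,7,8,9}; box has {3,5,6} → only 2 remains.
A5 = 2: row 5 has {3,4,9}; col 1 has {1,3,5,6,7,8,9}; box has {1,3,4,7,8} → only 2 remains.
E5 = 6: row 5 has {2,3,4,9}; col 5 has {5,7,8,9}; box has {1,3,8,9} → only 6 remains.
B6 = 9: row 6 has {1,3,6,8}; col 2 has {2,3,4,5,7}; box has {1,2,3,4,7,8} → only 9 remains.
H6 = 4: row 6 has {1,3,6,8,9}; col 8 has {5,6,7}; box has {2,3,5,6} → only 4 remains.
C7 = 1: row 7 has {2,4,5,6,7,8,9}; col 3 has {3,4,7}; box has {2,3,4,5,7,9} → only 1 remains.
D7 = 3: row 7 has {1,2,4,5,6,7,8,9}; col 4 has {4,6,8,9}; box has {2,4,5,8,9} → only 3 remains.
D8 = 1: row 8 has {3,4,5,7,9}; col 4 has {3,4,6,8,9}; box has {2,3,4,5,8,9} → only 1 remains.
F8 = 6: row 8 has {1,3,4,5,7,9}; col 6 has {1,2,3,4,8,9}; box has {1,2,3,4,5,8,9} → only 6 remains.
G8 = 8: row 8 has {1,3,4,5,6,7,9}; col 7 has {2,5,6}; box has {1,5,6,7,9} → only 8 remains.
H8 = 2: row 8 has {1,3,4,5,6,7,8,9}; col 8 has {4,5,6,7}; box has {1,5,6,7,8,9} → only 2 remains.
D9 = 7: row 9 has {1,2,5,9}; col 4 has {1,3,4,6,8,9}; box has {1,2,3,4,5,6,8,9} → only 7 remains.
H9 = 3: row 9 has {1,2,5,7,9}; col 8 has {2,4,5,6,7}; box has {1,2,5,6,7,8,9} → only 3 remains.
A1 = 4: row 1 has {3,6,7,8}; col 1 has {1,2,3,5,6,7,8,9}; box has {3,5,6,7} → only 4 remains.
F1 = 5: row 1 has {3,4,6,7,8}; col 6 has {1,2,3,4,6,8,9}; box has {4,6,7,8,9} → only 5 remains.
D2 = 2: row 2 has {4,5,6,7,9}; col 4 has {1,3,4,6,7,8,9}; box has {4,5,6,7,8,9} → only 2 remains.
H2 = 1: row 2 has {2,4,5,6,7,9}; col 8 has {2,3,4,5,6,7}; box has {2,4,5,6,7,8} → only 1 remains.
B3 = 1: row 3 has {2,4,5,6,7,8}; col 2 has {2,3,4,5,7,9}; box has {3,4,5,6,7} → only 1 remains.
C3 = 9: row 3 has {1,2,4,5,6,7,8}; col 3 has {1,3,4,7}; box has {1,3,4,5,6,7} → only 9 remains.
E3 = 3: row 3 has {1,2,4,5,6,7,8,9}; col 5 has {5,6,7,8,9}; box has {2,4,5,6,7,8,9} → only 3 remains.
B4 = 6: row 4 has {1,2,3,5,7,8}; col 2 has {1,2,3,4,5,7,9}; box has {1,2,3,4,7,8,9} → only 6 remains.
E4 = 4: row 4 has {1,2,3,5,6,7,8}; col 5 has {3,5,6,7,8,9}; box has {1,3,6,8,9} → only 4 remains.
H4 = 9: row 4 has {1,2,3,4,5,6,7,8}; col 8 has {1,2,3,4,5,6,7}; box has {2,3,4,5,6} → only 9 remains.

167843592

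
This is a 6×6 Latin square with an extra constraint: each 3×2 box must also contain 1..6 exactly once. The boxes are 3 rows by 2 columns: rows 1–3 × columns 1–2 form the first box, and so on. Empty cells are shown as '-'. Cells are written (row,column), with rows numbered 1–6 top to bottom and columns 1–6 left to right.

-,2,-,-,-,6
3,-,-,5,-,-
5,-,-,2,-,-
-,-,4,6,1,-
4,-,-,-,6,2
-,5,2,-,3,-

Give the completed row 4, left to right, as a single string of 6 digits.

(1,1) = 1: row 1 has {2,6}; col 1 has {3,4,5}; box has {2,3,5} → only 1 remains.
(1,3) = 3: row 1 has {1,2,6}; col 3 has {2,4}; box has {2,5} → only 3 remains.
(1,4) = 4: row 1 has {1,2,3,6}; col 4 has {2,5,6}; box has {2,3,5} → only 4 remains.
(1,5) = 5: row 1 has {1,2,3,4,6}; col 5 has {1,3,6}; box has {6} → only 5 remains.
(3,5) = 4: row 3 has {2,5}; col 5 has {1,3,5,6}; box has {5,6} → only 4 remains.
(4,1) = 2: row 4 has {1,4,6}; col 1 has {1,3,4,5}; box has {4,5} → only 2 remains.
(4,2) = 3: row 4 has {1,2,4,6}; col 2 has {2,5}; box has {2,4,5} → only 3 remains.
(4,6) = 5: row 4 has {1,2,3,4,6}; col 6 has {2,6}; box has {1,2,3,6} → only 5 remains.

234615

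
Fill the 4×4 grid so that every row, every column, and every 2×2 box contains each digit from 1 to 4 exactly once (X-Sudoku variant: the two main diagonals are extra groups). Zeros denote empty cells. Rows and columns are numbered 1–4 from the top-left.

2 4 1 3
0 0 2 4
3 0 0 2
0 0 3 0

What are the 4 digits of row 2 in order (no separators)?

1324

R2C1 = 1: row 2 has {2,4}; col 1 has {2,3}; box has {2,4} → only 1 remains.
R2C2 = 3: row 2 has {1,2,4}; col 2 has {4}; box has {1,2,4}; main diagonal has {2} → only 3 remains.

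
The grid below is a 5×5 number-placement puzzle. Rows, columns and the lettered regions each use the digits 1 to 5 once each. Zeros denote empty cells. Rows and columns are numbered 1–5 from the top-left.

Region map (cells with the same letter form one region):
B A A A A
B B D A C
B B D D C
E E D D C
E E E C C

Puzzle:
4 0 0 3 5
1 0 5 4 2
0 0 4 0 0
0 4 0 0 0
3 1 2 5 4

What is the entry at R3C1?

2

R1C2 = 2: row 1 has {3,4,5}; col 2 has {1,4}; region has {3,4,5} → only 2 remains.
R1C3 = 1: row 1 has {2,3,4,5}; col 3 has {2,4,5}; region has {2,3,4,5} → only 1 remains.
R2C2 = 3: row 2 has {1,2,4,5}; col 2 has {1,2,4}; region has {1,4} → only 3 remains.
R3C2 = 5: row 3 has {4}; col 2 has {1,2,3,4}; region has {1,3,4} → only 5 remains.
R4C1 = 5: row 4 has {4}; col 1 has {1,3,4}; region has {1,2,3,4} → only 5 remains.
R4C3 = 3: row 4 has {4,5}; col 3 has {1,2,4,5}; region has {4,5} → only 3 remains.
R4C5 = 1: row 4 has {3,4,5}; col 5 has {2,4,5}; region has {2,4,5} → only 1 remains.
R3C1 = 2: row 3 has {4,5}; col 1 has {1,3,4,5}; region has {1,3,4,5} → only 2 remains.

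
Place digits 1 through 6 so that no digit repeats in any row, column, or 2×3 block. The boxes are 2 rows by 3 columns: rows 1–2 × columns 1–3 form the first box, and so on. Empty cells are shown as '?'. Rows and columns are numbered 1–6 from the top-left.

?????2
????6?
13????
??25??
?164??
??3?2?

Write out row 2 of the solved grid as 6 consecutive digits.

521364

row 3, column 5 = 4 (sole candidate).
row 3, column 6 = 6 (sole candidate).
row 3, column 3 = 5 (sole candidate).
row 3, column 4 = 2 (sole candidate).
row 5, column 1 = 2 (hidden single in row 5).
row 2, column 2 = 2: in row 2, 2 can only go here (every other open cell in that row sees a 2).
row 6, column 4 = 6 (hidden single in row 6).
row 6, column 6 = 1 (hidden single in row 6).
row 4, column 6 = 3 (sole candidate).
row 5, column 6 = 5 (sole candidate).
row 2, column 6 = 4: row 2 has {2,6}; col 6 has {1,2,3,5,6}; box has {2,6} → only 4 remains.
row 4, column 5 = 1 (sole candidate).
row 5, column 5 = 3 (sole candidate).
row 1, column 5 = 5 (sole candidate).
row 2, column 3 = 1: row 2 has {2,4,6}; col 3 has {2,3,5,6}; box has {2} → only 1 remains.
row 2, column 4 = 3: row 2 has {1,2,4,6}; col 4 has {2,4,5,6}; box has {2,4,5,6} → only 3 remains.
row 1, column 3 = 4 (sole candidate).
row 1, column 4 = 1 (sole candidate).
row 2, column 1 = 5: row 2 has {1,2,3,4,6}; col 1 has {1,2}; box has {1,2,4} → only 5 remains.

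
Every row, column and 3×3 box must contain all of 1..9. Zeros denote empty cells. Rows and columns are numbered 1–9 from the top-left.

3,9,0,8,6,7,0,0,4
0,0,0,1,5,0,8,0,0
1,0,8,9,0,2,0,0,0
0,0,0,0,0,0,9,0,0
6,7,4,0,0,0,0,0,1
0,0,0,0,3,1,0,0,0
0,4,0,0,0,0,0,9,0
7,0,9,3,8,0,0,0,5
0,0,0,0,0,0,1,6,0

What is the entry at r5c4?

r3c5 = 4 (sole candidate).
r2c6 = 3 (sole candidate).
r1c8 = 1 (hidden single in row 1).
r2c1 = 4 (hidden single in row 2).
r2c9 = 9 (hidden single in row 2).
r6c1 = 9 (hidden single in row 6).
r8c2 = 1 (hidden single in row 8).
r4c3 = 1 (hidden single in row 4).
r7c5 = 1 (hidden single in row 7).
r8c6 = 6 (hidden single in row 8).
r7c6 = 5 (sole candidate).
r7c3 = 6 (hidden single in row 7).
r2c2 = 6 (hidden single in row 2).
r3c2 = 5 (sole candidate).
r1c3 = 2 (sole candidate).
r1c7 = 5 (sole candidate).
r2c3 = 7 (sole candidate).
r2c8 = 2 (sole candidate).
r6c3 = 5 (sole candidate).
r8c8 = 4 (sole candidate).
r9c3 = 3 (sole candidate).
r8c7 = 2 (sole candidate).
r5c7 = 3 (sole candidate).
r7c7 = 7 (sole candidate).
r9c9 = 8 (sole candidate).
r3c7 = 6 (sole candidate).
r6c7 = 4 (sole candidate).
r7c4 = 2 (sole candidate).
r7c9 = 3 (sole candidate).
r9c2 = 2 (sole candidate).
r3c9 = 7 (sole candidate).
r5c4 = 5: row 5 has {1,3,4,6,7}; col 4 has {1,2,3,8,9}; box has {1,3} → only 5 remains.

5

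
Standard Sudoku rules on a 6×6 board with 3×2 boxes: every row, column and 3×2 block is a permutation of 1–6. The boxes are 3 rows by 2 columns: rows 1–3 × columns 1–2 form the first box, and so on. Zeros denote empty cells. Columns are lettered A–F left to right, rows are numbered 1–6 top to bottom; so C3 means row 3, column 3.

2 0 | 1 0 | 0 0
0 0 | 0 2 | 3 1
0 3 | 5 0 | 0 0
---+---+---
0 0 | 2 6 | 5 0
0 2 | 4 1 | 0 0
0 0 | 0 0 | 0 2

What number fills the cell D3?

4

C2 = 6 (sole candidate).
D3 = 4: row 3 has {3,5}; col 4 has {1,2,6}; box has {1,2,5,6} → only 4 remains.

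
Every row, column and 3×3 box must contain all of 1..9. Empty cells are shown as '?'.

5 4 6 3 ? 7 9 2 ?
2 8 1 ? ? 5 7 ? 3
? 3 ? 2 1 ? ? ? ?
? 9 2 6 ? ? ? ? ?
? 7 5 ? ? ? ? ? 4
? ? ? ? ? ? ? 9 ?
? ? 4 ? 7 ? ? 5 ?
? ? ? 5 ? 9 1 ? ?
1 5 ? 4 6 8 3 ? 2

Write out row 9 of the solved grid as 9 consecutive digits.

159468372

row 1, column 5 = 8: row 1 has {2,3,4,5,6,7,9}; col 5 has {1,6,7}; box has {1,2,3,5,7} → only 8 remains.
row 1, column 9 = 1: row 1 has {2,3,4,5,6,7,8,9}; col 9 has {2,3,4}; box has {2,3,7,9} → only 1 remains.
row 2, column 4 = 9: row 2 has {1,2,3,5,7,8}; col 4 has {2,3,4,5,6}; box has {1,2,3,5,7,8} → only 9 remains.
row 2, column 5 = 4: row 2 has {1,2,3,5,7,8,9}; col 5 has {1,6,7,8}; box has {1,2,3,5,7,8,9} → only 4 remains.
row 2, column 8 = 6: row 2 has {1,2,3,4,5,7,8,9}; col 8 has {2,5,9}; box has {1,2,3,7,9} → only 6 remains.
row 3, column 6 = 6: row 3 has {1,2,3}; col 6 has {5,7,8,9}; box has {1,2,3,4,5,7,8,9} → only 6 remains.
row 7, column 4 = 1: row 7 has {4,5,7}; col 4 has {2,3,4,5,6,9}; box has {4,5,6,7,8,9} → only 1 remains.
row 9, column 8 = 7: row 9 has {1,2,3,4,5,6,8}; col 8 has {2,5,6,9}; box has {1,2,3,5} → only 7 remains.
row 5, column 4 = 8: row 5 has {4,5,7}; col 4 has {1,2,3,4,5,6,9}; box has {6} → only 8 remains.
row 6, column 4 = 7: row 6 has {9}; col 4 has {1,2,3,4,5,6,8,9}; box has {6,8} → only 7 remains.
row 9, column 3 = 9: row 9 has {1,2,3,4,5,6,7,8}; col 3 has {1,2,4,5,6}; box has {1,4,5} → only 9 remains.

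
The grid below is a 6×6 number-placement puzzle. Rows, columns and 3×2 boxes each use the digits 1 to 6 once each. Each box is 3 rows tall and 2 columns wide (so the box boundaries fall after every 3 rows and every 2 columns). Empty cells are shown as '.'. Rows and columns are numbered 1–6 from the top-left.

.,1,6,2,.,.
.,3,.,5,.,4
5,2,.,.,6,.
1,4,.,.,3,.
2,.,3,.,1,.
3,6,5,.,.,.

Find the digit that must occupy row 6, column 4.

row 1, column 1 = 4: row 1 has {1,2,6}; col 1 has {1,2,3,5}; box has {1,2,3,5} → only 4 remains.
row 1, column 5 = 5: row 1 has {1,2,4,6}; col 5 has {1,3,6}; box has {4,6} → only 5 remains.
row 1, column 6 = 3: row 1 has {1,2,4,5,6}; col 6 has {4}; box has {4,5,6} → only 3 remains.
row 2, column 1 = 6: row 2 has {3,4,5}; col 1 has {1,2,3,4,5}; box has {1,2,3,4,5} → only 6 remains.
row 2, column 3 = 1: row 2 has {3,4,5,6}; col 3 has {3,5,6}; box has {2,5,6} → only 1 remains.
row 2, column 5 = 2: row 2 has {1,3,4,5,6}; col 5 has {1,3,5,6}; box has {3,4,5,6} → only 2 remains.
row 3, column 3 = 4: row 3 has {2,5,6}; col 3 has {1,3,5,6}; box has {1,2,5,6} → only 4 remains.
row 3, column 4 = 3: row 3 has {2,4,5,6}; col 4 has {2,5}; box has {1,2,4,5,6} → only 3 remains.
row 3, column 6 = 1: row 3 has {2,3,4,5,6}; col 6 has {3,4}; box has {2,3,4,5,6} → only 1 remains.
row 4, column 3 = 2: row 4 has {1,3,4}; col 3 has {1,3,4,5,6}; box has {3,5} → only 2 remains.
row 4, column 4 = 6: row 4 has {1,2,3,4}; col 4 has {2,3,5}; box has {2,3,5} → only 6 remains.
row 4, column 6 = 5: row 4 has {1,2,3,4,6}; col 6 has {1,3,4}; box has {1,3} → only 5 remains.
row 5, column 2 = 5: row 5 has {1,2,3}; col 2 has {1,2,3,4,6}; box has {1,2,3,4,6} → only 5 remains.
row 5, column 4 = 4: row 5 has {1,2,3,5}; col 4 has {2,3,5,6}; box has {2,3,5,6} → only 4 remains.
row 5, column 6 = 6: row 5 has {1,2,3,4,5}; col 6 has {1,3,4,5}; box has {1,3,5} → only 6 remains.
row 6, column 4 = 1: row 6 has {3,5,6}; col 4 has {2,3,4,5,6}; box has {2,3,4,5,6} → only 1 remains.

1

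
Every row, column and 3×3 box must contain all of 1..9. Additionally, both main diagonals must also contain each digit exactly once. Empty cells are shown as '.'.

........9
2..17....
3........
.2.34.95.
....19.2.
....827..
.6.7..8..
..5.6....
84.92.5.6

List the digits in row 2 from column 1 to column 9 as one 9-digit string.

296178345

R7C3 = 2 (hidden single in column 3).
R3C5 = 9 (hidden single in column 5).
R4C6 = 7 (hidden single in column 6).
R8C2 = 3 (sole candidate).
R6C4 = 5 (hidden single in anti-diagonal).
R5C4 = 6 (sole candidate).
R6C8 = 6 (hidden single in box 6).
R2C8 = 4: row 2 has {1,2,7}; col 8 has {2,5,6}; box has {9}; anti-diagonal has {1,2,3,5,7,8,9} → only 4 remains.
R3C7 = 6 (sole candidate).
R2C7 = 3: row 2 has {1,2,4,7}; col 7 has {5,6,7,8,9}; box has {4,6,9} → only 3 remains.
R5C7 = 4 (sole candidate).
R4C1 = 6 (hidden single in column 1).
Singles propagation stalls; R2C2 is still open with candidates {5,9}.
  Try R2C2 = 5: this forces R2C9=8; then column 8 has no cell left for 8 — contradiction.
So R2C2 = 9.
R6C2 = 1 (sole candidate).
R6C9 = 3 (sole candidate).
R8C8 = 7 (sole candidate).
R3C3 = 4 (sole candidate).
R4C3 = 8 (sole candidate).
R4C9 = 1 (sole candidate).
R5C9 = 8 (sole candidate).
R6C3 = 9 (sole candidate).
R7C9 = 4 (sole candidate).
R8C9 = 2 (sole candidate).
R1C1 = 5 (sole candidate).
R1C5 = 3 (sole candidate).
R2C3 = 6: row 2 has {1,2,3,4,7,9}; col 3 has {2,4,5,8,9}; box has {2,3,4,5,9} → only 6 remains.
R2C9 = 5: row 2 has {1,2,3,4,6,7,9}; col 9 has {1,2,3,4,6,8,9}; box has {3,4,6,9} → only 5 remains.
R3C9 = 7 (sole candidate).
R5C1 = 7 (sole candidate).
R5C2 = 5 (sole candidate).
R5C3 = 3 (sole candidate).
R6C1 = 4 (sole candidate).
R7C5 = 5 (sole candidate).
R8C7 = 1 (sole candidate).
R9C8 = 3 (sole candidate).
R1C7 = 2 (sole candidate).
R2C6 = 8: row 2 has {1,2,3,4,5,6,7,9}; col 6 has {2,7,9}; box has {1,3,7,9} → only 8 remains.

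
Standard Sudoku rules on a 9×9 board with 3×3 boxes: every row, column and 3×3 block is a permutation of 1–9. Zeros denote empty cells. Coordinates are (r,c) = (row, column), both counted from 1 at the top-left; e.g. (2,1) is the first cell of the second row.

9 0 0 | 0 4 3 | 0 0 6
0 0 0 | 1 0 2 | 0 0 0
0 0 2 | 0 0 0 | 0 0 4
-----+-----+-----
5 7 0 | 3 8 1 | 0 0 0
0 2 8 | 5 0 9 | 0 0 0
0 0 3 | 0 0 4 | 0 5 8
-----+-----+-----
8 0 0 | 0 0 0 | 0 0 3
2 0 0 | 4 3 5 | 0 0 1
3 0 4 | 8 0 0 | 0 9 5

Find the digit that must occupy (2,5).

(1,4) = 7: row 1 has {3,4,6,9}; col 4 has {1,3,4,5,8}; box has {1,2,3,4} → only 7 remains.
(5,9) = 7: row 5 has {2,5,8,9}; col 9 has {1,3,4,5,6,8}; box has {5,8} → only 7 remains.
(2,9) = 9: row 2 has {1,2}; col 9 has {1,3,4,5,6,7,8}; box has {4,6} → only 9 remains.
(4,9) = 2: row 4 has {1,3,5,7,8}; col 9 has {1,3,4,5,6,7,8,9}; box has {5,7,8} → only 2 remains.
(5,5) = 6: row 5 has {2,5,7,8,9}; col 5 has {3,4,8}; box has {1,3,4,5,8,9} → only 6 remains.
(6,4) = 2: row 6 has {3,4,5,8}; col 4 has {1,3,4,5,7,8}; box has {1,3,4,5,6,8,9} → only 2 remains.
(6,5) = 7: row 6 has {2,3,4,5,8}; col 5 has {3,4,6,8}; box has {1,2,3,4,5,6,8,9} → only 7 remains.
(2,5) = 5: row 2 has {1,2,9}; col 5 has {3,4,6,7,8}; box has {1,2,3,4,7} → only 5 remains.

5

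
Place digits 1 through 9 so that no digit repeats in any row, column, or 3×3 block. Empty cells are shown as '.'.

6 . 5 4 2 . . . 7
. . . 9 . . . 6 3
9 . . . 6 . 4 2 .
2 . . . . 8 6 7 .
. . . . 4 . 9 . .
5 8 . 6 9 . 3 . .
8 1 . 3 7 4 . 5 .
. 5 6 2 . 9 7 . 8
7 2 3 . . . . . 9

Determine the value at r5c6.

5

r1c2 = 3: row 1 has {2,4,5,6,7}; col 2 has {1,2,5,8}; box has {5,6,9} → only 3 remains.
r1c6 = 1: row 1 has {2,3,4,5,6,7}; col 6 has {4,8,9}; box has {2,4,6,9} → only 1 remains.
r1c7 = 8: row 1 has {1,2,3,4,5,6,7}; col 7 has {3,4,6,7,9}; box has {2,3,4,6,7} → only 8 remains.
r1c8 = 9: row 1 has {1,2,3,4,5,6,7,8}; col 8 has {2,5,6,7}; box has {2,3,4,6,7,8} → only 9 remains.
r3c2 = 7: row 3 has {2,4,6,9}; col 2 has {1,2,3,5,8}; box has {3,5,6,9} → only 7 remains.
r5c2 = 6: row 5 has {4,9}; col 2 has {1,2,3,5,7,8}; box has {2,5,8} → only 6 remains.
r7c3 = 9: row 7 has {1,3,4,5,7,8}; col 3 has {3,5,6}; box has {1,2,3,5,6,7,8} → only 9 remains.
r7c7 = 2: row 7 has {1,3,4,5,7,8,9}; col 7 has {3,4,6,7,8,9}; box has {5,7,8,9} → only 2 remains.
r7c9 = 6: row 7 has {1,2,3,4,5,7,8,9}; col 9 has {3,7,8,9}; box has {2,5,7,8,9} → only 6 remains.
r8c1 = 4: row 8 has {2,5,6,7,8,9}; col 1 has {2,5,6,7,8,9}; box has {1,2,3,5,6,7,8,9} → only 4 remains.
r8c5 = 1: row 8 has {2,4,5,6,7,8,9}; col 5 has {2,4,6,7,9}; box has {2,3,4,7,9} → only 1 remains.
r8c8 = 3: row 8 has {1,2,4,5,6,7,8,9}; col 8 has {2,5,6,7,9}; box has {2,5,6,7,8,9} → only 3 remains.
r9c7 = 1: row 9 has {2,3,7,9}; col 7 has {2,3,4,6,7,8,9}; box has {2,3,5,6,7,8,9} → only 1 remains.
r9c8 = 4: row 9 has {1,2,3,7,9}; col 8 has {2,3,5,6,7,9}; box has {1,2,3,5,6,7,8,9} → only 4 remains.
r2c1 = 1: row 2 has {3,6,9}; col 1 has {2,4,5,6,7,8,9}; box has {3,5,6,7,9} → only 1 remains.
r2c2 = 4: row 2 has {1,3,6,9}; col 2 has {1,2,3,5,6,7,8}; box has {1,3,5,6,7,9} → only 4 remains.
r2c7 = 5: row 2 has {1,3,4,6,9}; col 7 has {1,2,3,4,6,7,8,9}; box has {2,3,4,6,7,8,9} → only 5 remains.
r3c3 = 8: row 3 has {2,4,6,7,9}; col 3 has {3,5,6,9}; box has {1,3,4,5,6,7,9} → only 8 remains.
r3c4 = 5: row 3 has {2,4,6,7,8,9}; col 4 has {2,3,4,6,9}; box has {1,2,4,6,9} → only 5 remains.
r3c6 = 3: row 3 has {2,4,5,6,7,8,9}; col 6 has {1,4,8,9}; box has {1,2,4,5,6,9} → only 3 remains.
r3c9 = 1: row 3 has {2,3,4,5,6,7,8,9}; col 9 has {3,6,7,8,9}; box has {2,3,4,5,6,7,8,9} → only 1 remains.
r4c2 = 9: row 4 has {2,6,7,8}; col 2 has {1,2,3,4,5,6,7,8}; box has {2,5,6,8} → only 9 remains.
r4c4 = 1: row 4 has {2,6,7,8,9}; col 4 has {2,3,4,5,6,9}; box has {4,6,8,9} → only 1 remains.
r5c1 = 3: row 5 has {4,6,9}; col 1 has {1,2,4,5,6,7,8,9}; box has {2,5,6,8,9} → only 3 remains.
r5c4 = 7: row 5 has {3,4,6,9}; col 4 has {1,2,3,4,5,6,9}; box has {1,4,6,8,9} → only 7 remains.
r6c6 = 2: row 6 has {3,5,6,8,9}; col 6 has {1,3,4,8,9}; box has {1,4,6,7,8,9} → only 2 remains.
r6c8 = 1: row 6 has {2,3,5,6,8,9}; col 8 has {2,3,4,5,6,7,9}; box has {3,6,7,9} → only 1 remains.
r6c9 = 4: row 6 has {1,2,3,5,6,8,9}; col 9 has {1,3,6,7,8,9}; box has {1,3,6,7,9} → only 4 remains.
r9c4 = 8: row 9 has {1,2,3,4,7,9}; col 4 has {1,2,3,4,5,6,7,9}; box has {1,2,3,4,7,9} → only 8 remains.
r9c5 = 5: row 9 has {1,2,3,4,7,8,9}; col 5 has {1,2,4,6,7,9}; box has {1,2,3,4,7,8,9} → only 5 remains.
r9c6 = 6: row 9 has {1,2,3,4,5,7,8,9}; col 6 has {1,2,3,4,8,9}; box has {1,2,3,4,5,7,8,9} → only 6 remains.
r2c3 = 2: row 2 has {1,3,4,5,6,9}; col 3 has {3,5,6,8,9}; box has {1,3,4,5,6,7,8,9} → only 2 remains.
r2c5 = 8: row 2 has {1,2,3,4,5,6,9}; col 5 has {1,2,4,5,6,7,9}; box has {1,2,3,4,5,6,9} → only 8 remains.
r2c6 = 7: row 2 has {1,2,3,4,5,6,8,9}; col 6 has {1,2,3,4,6,8,9}; box has {1,2,3,4,5,6,8,9} → only 7 remains.
r4c3 = 4: row 4 has {1,2,6,7,8,9}; col 3 has {2,3,5,6,8,9}; box has {2,3,5,6,8,9} → only 4 remains.
r4c5 = 3: row 4 has {1,2,4,6,7,8,9}; col 5 has {1,2,4,5,6,7,8,9}; box has {1,2,4,6,7,8,9} → only 3 remains.
r4c9 = 5: row 4 has {1,2,3,4,6,7,8,9}; col 9 has {1,3,4,6,7,8,9}; box has {1,3,4,6,7,9} → only 5 remains.
r5c3 = 1: row 5 has {3,4,6,7,9}; col 3 has {2,3,4,5,6,8,9}; box has {2,3,4,5,6,8,9} → only 1 remains.
r5c6 = 5: row 5 has {1,3,4,6,7,9}; col 6 has {1,2,3,4,6,7,8,9}; box has {1,2,3,4,6,7,8,9} → only 5 remains.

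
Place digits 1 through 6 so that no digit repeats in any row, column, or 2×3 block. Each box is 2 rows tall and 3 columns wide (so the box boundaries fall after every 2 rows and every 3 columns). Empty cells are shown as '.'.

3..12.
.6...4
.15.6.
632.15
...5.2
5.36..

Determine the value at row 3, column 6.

row 1, column 3 = 4: row 1 has {1,2,3}; col 3 has {2,3,5}; box has {3,6} → only 4 remains.
row 1, column 6 = 6: row 1 has {1,2,3,4}; col 6 has {2,4,5}; box has {1,2,4} → only 6 remains.
row 2, column 3 = 1: row 2 has {4,6}; col 3 has {2,3,4,5}; box has {3,4,6} → only 1 remains.
row 2, column 4 = 3: row 2 has {1,4,6}; col 4 has {1,5,6}; box has {1,2,4,6} → only 3 remains.
row 2, column 5 = 5: row 2 has {1,3,4,6}; col 5 has {1,2,6}; box has {1,2,3,4,6} → only 5 remains.
row 3, column 1 = 4: row 3 has {1,5,6}; col 1 has {3,5,6}; box has {1,2,3,5,6} → only 4 remains.
row 3, column 4 = 2: row 3 has {1,4,5,6}; col 4 has {1,3,5,6}; box has {1,5,6} → only 2 remains.
row 3, column 6 = 3: row 3 has {1,2,4,5,6}; col 6 has {2,4,5,6}; box has {1,2,5,6} → only 3 remains.

3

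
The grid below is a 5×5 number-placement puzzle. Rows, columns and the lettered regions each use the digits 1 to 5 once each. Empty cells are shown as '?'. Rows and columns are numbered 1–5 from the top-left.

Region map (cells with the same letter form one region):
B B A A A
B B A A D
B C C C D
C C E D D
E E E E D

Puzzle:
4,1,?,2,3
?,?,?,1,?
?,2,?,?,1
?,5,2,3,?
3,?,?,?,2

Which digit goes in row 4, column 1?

1

row 1, column 3 = 5: row 1 has {1,2,3,4}; col 3 has {2}; region has {1,2,3} → only 5 remains.
row 2, column 2 = 3: row 2 has {1}; col 2 has {1,2,5}; region has {1,4} → only 3 remains.
row 2, column 3 = 4: row 2 has {1,3}; col 3 has {2,5}; region has {1,2,3,5} → only 4 remains.
row 2, column 5 = 5: row 2 has {1,3,4}; col 5 has {1,2,3}; region has {1,2,3} → only 5 remains.
row 3, column 1 = 5: row 3 has {1,2}; col 1 has {3,4}; region has {1,3,4} → only 5 remains.
row 3, column 3 = 3: row 3 has {1,2,5}; col 3 has {2,4,5}; region has {2,5} → only 3 remains.
row 3, column 4 = 4: row 3 has {1,2,3,5}; col 4 has {1,2,3}; region has {2,3,5} → only 4 remains.
row 4, column 1 = 1: row 4 has {2,3,5}; col 1 has {3,4,5}; region has {2,3,4,5} → only 1 remains.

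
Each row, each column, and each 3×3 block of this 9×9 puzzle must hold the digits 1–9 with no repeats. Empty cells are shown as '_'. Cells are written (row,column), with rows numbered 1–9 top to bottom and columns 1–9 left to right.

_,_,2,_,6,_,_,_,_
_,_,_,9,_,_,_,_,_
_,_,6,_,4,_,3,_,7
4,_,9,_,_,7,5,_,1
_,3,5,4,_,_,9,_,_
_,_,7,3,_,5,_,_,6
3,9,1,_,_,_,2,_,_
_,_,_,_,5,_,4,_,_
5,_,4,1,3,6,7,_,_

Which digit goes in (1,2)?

(6,7) = 8: row 6 has {3,5,6,7}; col 7 has {2,3,4,5,7,9}; box has {1,5,6,9} → only 8 remains.
(8,3) = 8: row 8 has {4,5}; col 3 has {1,2,4,5,6,7,9}; box has {1,3,4,5,9} → only 8 remains.
(9,2) = 2: row 9 has {1,3,4,5,6,7}; col 2 has {3,9}; box has {1,3,4,5,8,9} → only 2 remains.
(1,7) = 1: row 1 has {2,6}; col 7 has {2,3,4,5,7,8,9}; box has {3,7} → only 1 remains.
(2,3) = 3: row 2 has {9}; col 3 has {1,2,4,5,6,7,8,9}; box has {2,6} → only 3 remains.
(2,7) = 6: row 2 has {3,9}; col 7 has {1,2,3,4,5,7,8,9}; box has {1,3,7} → only 6 remains.
(5,9) = 2: row 5 has {3,4,5,9}; col 9 has {1,6,7}; box has {1,5,6,8,9} → only 2 remains.
(6,2) = 1: row 6 has {3,5,6,7,8}; col 2 has {2,3,9}; box has {3,4,5,7,9} → only 1 remains.
(6,8) = 4: row 6 has {1,3,5,6,7,8}; col 8 has {}; box has {1,2,5,6,8,9} → only 4 remains.
(4,8) = 3: row 4 has {1,4,5,7,9}; col 8 has {4}; box has {1,2,4,5,6,8,9} → only 3 remains.
(5,8) = 7: row 5 has {2,3,4,5,9}; col 8 has {3,4}; box has {1,2,3,4,5,6,8,9} → only 7 remains.
(6,1) = 2: row 6 has {1,3,4,5,6,7,8}; col 1 has {3,4,5}; box has {1,3,4,5,7,9} → only 2 remains.
(6,5) = 9: row 6 has {1,2,3,4,5,6,7,8}; col 5 has {3,4,5,6}; box has {3,4,5,7} → only 9 remains.
(1,6) = 3: in row 1, 3 can only go here (every other open cell in that row sees a 3).
(5,1) = 6: in row 5, 6 can only go here (every other open cell in that row sees a 6).
(4,2) = 8: row 4 has {1,3,4,5,7,9}; col 2 has {1,2,3,9}; box has {1,2,3,4,5,6,7,9} → only 8 remains.
(4,5) = 2: row 4 has {1,3,4,5,7,8,9}; col 5 has {3,4,5,6,9}; box has {3,4,5,7,9} → only 2 remains.
(8,1) = 7: row 8 has {4,5,8}; col 1 has {2,3,4,5,6}; box has {1,2,3,4,5,8,9} → only 7 remains.
(8,2) = 6: row 8 has {4,5,7,8}; col 2 has {1,2,3,8,9}; box has {1,2,3,4,5,7,8,9} → only 6 remains.
(8,4) = 2: row 8 has {4,5,6,7,8}; col 4 has {1,3,4,9}; box has {1,3,5,6} → only 2 remains.
(8,6) = 9: row 8 has {2,4,5,6,7,8}; col 6 has {3,5,6,7}; box has {1,2,3,5,6} → only 9 remains.
(8,8) = 1: row 8 has {2,4,5,6,7,8,9}; col 8 has {3,4,7}; box has {2,4,7} → only 1 remains.
(8,9) = 3: row 8 has {1,2,4,5,6,7,8,9}; col 9 has {1,2,6,7}; box has {1,2,4,7} → only 3 remains.
(3,2) = 5: row 3 has {3,4,6,7}; col 2 has {1,2,3,6,8,9}; box has {2,3,6} → only 5 remains.
(3,4) = 8: row 3 has {3,4,5,6,7}; col 4 has {1,2,3,4,9}; box has {3,4,6,9} → only 8 remains.
(4,4) = 6: row 4 has {1,2,3,4,5,7,8,9}; col 4 has {1,2,3,4,8,9}; box has {2,3,4,5,7,9} → only 6 remains.
(7,4) = 7: row 7 has {1,2,3,9}; col 4 has {1,2,3,4,6,8,9}; box has {1,2,3,5,6,9} → only 7 remains.
(7,5) = 8: row 7 has {1,2,3,7,9}; col 5 has {2,3,4,5,6,9}; box has {1,2,3,5,6,7,9} → only 8 remains.
(7,6) = 4: row 7 has {1,2,3,7,8,9}; col 6 has {3,5,6,7,9}; box has {1,2,3,5,6,7,8,9} → only 4 remains.
(7,9) = 5: row 7 has {1,2,3,4,7,8,9}; col 9 has {1,2,3,6,7}; box has {1,2,3,4,7} → only 5 remains.
(1,4) = 5: row 1 has {1,2,3,6}; col 4 has {1,2,3,4,6,7,8,9}; box has {3,4,6,8,9} → only 5 remains.
(5,5) = 1: row 5 has {2,3,4,5,6,7,9}; col 5 has {2,3,4,5,6,8,9}; box has {2,3,4,5,6,7,9} → only 1 remains.
(5,6) = 8: row 5 has {1,2,3,4,5,6,7,9}; col 6 has {3,4,5,6,7,9}; box has {1,2,3,4,5,6,7,9} → only 8 remains.
(7,8) = 6: row 7 has {1,2,3,4,5,7,8,9}; col 8 has {1,3,4,7}; box has {1,2,3,4,5,7} → only 6 remains.
(2,5) = 7: row 2 has {3,6,9}; col 5 has {1,2,3,4,5,6,8,9}; box has {3,4,5,6,8,9} → only 7 remains.
(2,2) = 4: row 2 has {3,6,7,9}; col 2 has {1,2,3,5,6,8,9}; box has {2,3,5,6} → only 4 remains.
(2,9) = 8: row 2 has {3,4,6,7,9}; col 9 has {1,2,3,5,6,7}; box has {1,3,6,7} → only 8 remains.
(9,9) = 9: row 9 has {1,2,3,4,5,6,7}; col 9 has {1,2,3,5,6,7,8}; box has {1,2,3,4,5,6,7} → only 9 remains.
(1,2) = 7: row 1 has {1,2,3,5,6}; col 2 has {1,2,3,4,5,6,8,9}; box has {2,3,4,5,6} → only 7 remains.

7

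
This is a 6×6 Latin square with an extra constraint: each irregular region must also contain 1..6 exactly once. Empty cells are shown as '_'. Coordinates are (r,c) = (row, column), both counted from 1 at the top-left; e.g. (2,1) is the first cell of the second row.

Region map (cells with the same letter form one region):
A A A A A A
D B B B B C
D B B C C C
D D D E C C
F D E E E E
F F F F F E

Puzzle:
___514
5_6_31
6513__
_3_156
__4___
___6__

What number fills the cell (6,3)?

5

(3,6) = 2 (sole candidate).
(4,3) = 2 (sole candidate).
(5,2) = 1 (sole candidate).
(5,4) = 2 (sole candidate).
(5,5) = 6 (sole candidate).
(1,3) = 3 (sole candidate).
(2,4) = 4 (sole candidate).
(3,5) = 4 (sole candidate).
(4,1) = 4 (sole candidate).
(5,1) = 3 (sole candidate).
(5,6) = 5 (sole candidate).
(6,3) = 5: row 6 has {6}; col 3 has {1,2,3,4,6}; region has {3,6} → only 5 remains.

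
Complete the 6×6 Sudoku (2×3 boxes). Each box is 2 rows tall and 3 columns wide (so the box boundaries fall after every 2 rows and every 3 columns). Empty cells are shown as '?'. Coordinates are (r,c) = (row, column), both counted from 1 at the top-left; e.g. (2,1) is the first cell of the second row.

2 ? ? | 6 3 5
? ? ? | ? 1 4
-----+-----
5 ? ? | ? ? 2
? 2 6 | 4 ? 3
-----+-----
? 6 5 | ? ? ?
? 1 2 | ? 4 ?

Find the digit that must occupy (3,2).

(1,2) = 4 (sole candidate).
(1,3) = 1 (sole candidate).
(2,3) = 3 (sole candidate).
(2,4) = 2 (sole candidate).
(3,2) = 3: row 3 has {2,5}; col 2 has {1,2,4,6}; box has {2,5,6} → only 3 remains.

3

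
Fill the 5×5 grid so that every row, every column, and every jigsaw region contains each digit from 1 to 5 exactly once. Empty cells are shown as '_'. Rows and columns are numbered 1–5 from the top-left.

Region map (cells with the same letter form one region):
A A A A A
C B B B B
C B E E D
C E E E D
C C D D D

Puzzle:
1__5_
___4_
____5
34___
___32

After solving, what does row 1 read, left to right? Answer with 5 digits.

R4C5 = 1: row 4 has {3,4}; col 5 has {2,5}; region has {2,3,5} → only 1 remains.
R5C3 = 4: row 5 has {2,3}; col 3 has {}; region has {1,2,3,5} → only 4 remains.
R2C5 = 3: row 2 has {4}; col 5 has {1,2,5}; region has {4} → only 3 remains.
R4C4 = 2: row 4 has {1,3,4}; col 4 has {3,4,5}; region has {4} → only 2 remains.
R5C1 = 5: row 5 has {2,3,4}; col 1 has {1,3}; region has {3} → only 5 remains.
R5C2 = 1: row 5 has {2,3,4,5}; col 2 has {4}; region has {3,5} → only 1 remains.
R1C5 = 4: row 1 has {1,5}; col 5 has {1,2,3,5}; region has {1,5} → only 4 remains.
R2C1 = 2: row 2 has {3,4}; col 1 has {1,3,5}; region has {1,3,5} → only 2 remains.
R2C2 = 5: row 2 has {2,3,4}; col 2 has {1,4}; region has {3,4} → only 5 remains.
R2C3 = 1: row 2 has {2,3,4,5}; col 3 has {4}; region has {3,4,5} → only 1 remains.
R3C1 = 4: row 3 has {5}; col 1 has {1,2,3,5}; region has {1,2,3,5} → only 4 remains.
R3C2 = 2: row 3 has {4,5}; col 2 has {1,4,5}; region has {1,3,4,5} → only 2 remains.
R3C3 = 3: row 3 has {2,4,5}; col 3 has {1,4}; region has {2,4} → only 3 remains.
R3C4 = 1: row 3 has {2,3,4,5}; col 4 has {2,3,4,5}; region has {2,3,4} → only 1 remains.
R4C3 = 5: row 4 has {1,2,3,4}; col 3 has {1,3,4}; region has {1,2,3,4} → only 5 remains.
R1C2 = 3: row 1 has {1,4,5}; col 2 has {1,2,4,5}; region has {1,4,5} → only 3 remains.
R1C3 = 2: row 1 has {1,3,4,5}; col 3 has {1,3,4,5}; region has {1,3,4,5} → only 2 remains.

13254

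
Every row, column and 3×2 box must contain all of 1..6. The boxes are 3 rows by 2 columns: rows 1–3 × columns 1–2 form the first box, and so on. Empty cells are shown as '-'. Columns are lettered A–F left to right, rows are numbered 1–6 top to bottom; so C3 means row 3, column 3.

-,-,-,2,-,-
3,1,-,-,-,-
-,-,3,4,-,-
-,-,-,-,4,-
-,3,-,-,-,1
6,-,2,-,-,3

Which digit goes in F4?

E6 = 5: row 6 has {2,3,6}; col 5 has {4}; box has {1,3,4} → only 5 remains.
B6 = 4: row 6 has {2,3,5,6}; col 2 has {1,3}; box has {3,6} → only 4 remains.
D6 = 1: row 6 has {2,3,4,5,6}; col 4 has {2,4}; box has {2} → only 1 remains.
E1 = 3: in row 1, 3 can only go here (every other open cell in that row sees a 3).
C1 = 1: in row 1, 1 can only go here (every other open cell in that row sees a 1).
F2 = 4: in row 2, 4 can only go here (every other open cell in that row sees a 4).
A1 = 4: in row 1, 4 can only go here (every other open cell in that row sees a 4).
E2 = 2: in row 2, 2 can only go here (every other open cell in that row sees a 2).
E5 = 6: row 5 has {1,3}; col 5 has {2,3,4,5}; box has {1,3,4,5} → only 6 remains.
E3 = 1: row 3 has {3,4}; col 5 has {2,3,4,5,6}; box has {2,3,4} → only 1 remains.
F4 = 2: row 4 has {4}; col 6 has {1,3,4}; box has {1,3,4,5,6} → only 2 remains.

2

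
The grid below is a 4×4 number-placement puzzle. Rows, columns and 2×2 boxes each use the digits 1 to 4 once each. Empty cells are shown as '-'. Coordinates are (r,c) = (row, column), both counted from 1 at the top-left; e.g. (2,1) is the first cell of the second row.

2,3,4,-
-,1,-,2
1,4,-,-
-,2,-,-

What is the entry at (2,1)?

(1,4) = 1 (sole candidate).
(2,1) = 4: row 2 has {1,2}; col 1 has {1,2}; box has {1,2,3} → only 4 remains.

4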